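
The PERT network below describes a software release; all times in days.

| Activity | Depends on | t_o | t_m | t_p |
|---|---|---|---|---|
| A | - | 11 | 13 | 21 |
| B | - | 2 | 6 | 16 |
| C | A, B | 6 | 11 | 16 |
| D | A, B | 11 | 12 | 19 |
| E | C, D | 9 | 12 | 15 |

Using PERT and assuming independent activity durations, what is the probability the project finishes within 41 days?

0.802

te_A = (11 + 4·13 + 21)/6 = 84/6 = 14; σ²_A = ((21−11)/6)² = 2.778
te_B = (2 + 4·6 + 16)/6 = 42/6 = 7; σ²_B = ((16−2)/6)² = 5.444
te_C = (6 + 4·11 + 16)/6 = 66/6 = 11; σ²_C = ((16−6)/6)² = 2.778
te_D = (11 + 4·12 + 19)/6 = 78/6 = 13; σ²_D = ((19−11)/6)² = 1.778
te_E = (9 + 4·12 + 15)/6 = 72/6 = 12; σ²_E = ((15−9)/6)² = 1.000

Forward pass:
ES_A = 0; EF_A = 14
ES_B = 0; EF_B = 7
ES_C = max(EF_A=14, EF_B=7) = 14; EF_C = 14+11 = 25
ES_D = max(EF_A=14, EF_B=7) = 14; EF_D = 14+13 = 27
ES_E = max(EF_C=25, EF_D=27) = 27; EF_E = 27+12 = 39
Expected project duration μ = 39 days. Critical path: A → D → E.

Variance along critical path = 2.778 + 1.778 + 1.000 = 5.556; σ = √5.556 = 2.357 days.
Z = (41 − 39) / 2.357 = 0.849
P(T ≤ 41) = Φ(0.849) ≈ 0.802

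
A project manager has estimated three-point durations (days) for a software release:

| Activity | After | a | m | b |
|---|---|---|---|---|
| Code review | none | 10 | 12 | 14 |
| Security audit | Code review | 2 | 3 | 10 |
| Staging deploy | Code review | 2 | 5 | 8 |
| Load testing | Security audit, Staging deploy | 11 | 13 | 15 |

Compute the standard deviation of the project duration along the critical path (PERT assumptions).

te_Code review = (10 + 4·12 + 14)/6 = 72/6 = 12; σ²_Code review = ((14−10)/6)² = 0.444
te_Security audit = (2 + 4·3 + 10)/6 = 24/6 = 4; σ²_Security audit = ((10−2)/6)² = 1.778
te_Staging deploy = (2 + 4·5 + 8)/6 = 30/6 = 5; σ²_Staging deploy = ((8−2)/6)² = 1.000
te_Load testing = (11 + 4·13 + 15)/6 = 78/6 = 13; σ²_Load testing = ((15−11)/6)² = 0.444

Forward pass:
ES_Code review = 0; EF_Code review = 12
ES_Security audit = 12; EF_Security audit = 12+4 = 16
ES_Staging deploy = 12; EF_Staging deploy = 12+5 = 17
ES_Load testing = max(EF_Security audit=16, EF_Staging deploy=17) = 17; EF_Load testing = 17+13 = 30
Expected project duration μ = 30 days. Critical path: Code review → Staging deploy → Load testing.

Variance along critical path = 0.444 + 1.000 + 0.444 = 1.889
σ = √1.889 = 1.374 days

1.37 days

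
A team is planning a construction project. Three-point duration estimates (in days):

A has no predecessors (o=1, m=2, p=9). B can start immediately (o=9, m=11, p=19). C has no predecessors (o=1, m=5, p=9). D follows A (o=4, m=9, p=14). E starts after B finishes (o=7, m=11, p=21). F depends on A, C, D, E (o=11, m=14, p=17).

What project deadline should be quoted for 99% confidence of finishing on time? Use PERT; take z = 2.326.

45.1 days

te_A = (1 + 4·2 + 9)/6 = 18/6 = 3; σ²_A = ((9−1)/6)² = 1.778
te_B = (9 + 4·11 + 19)/6 = 72/6 = 12; σ²_B = ((19−9)/6)² = 2.778
te_C = (1 + 4·5 + 9)/6 = 30/6 = 5; σ²_C = ((9−1)/6)² = 1.778
te_D = (4 + 4·9 + 14)/6 = 54/6 = 9; σ²_D = ((14−4)/6)² = 2.778
te_E = (7 + 4·11 + 21)/6 = 72/6 = 12; σ²_E = ((21−7)/6)² = 5.444
te_F = (11 + 4·14 + 17)/6 = 84/6 = 14; σ²_F = ((17−11)/6)² = 1.000

Forward pass:
ES_A = 0; EF_A = 3
ES_B = 0; EF_B = 12
ES_C = 0; EF_C = 5
ES_D = 3; EF_D = 3+9 = 12
ES_E = 12; EF_E = 12+12 = 24
ES_F = max(EF_A=3, EF_C=5, EF_D=12, EF_E=24) = 24; EF_F = 24+14 = 38
Expected project duration μ = 38 days. Critical path: B → E → F.

Variance along critical path = 2.778 + 5.444 + 1.000 = 9.222; σ = 3.037 days.
D = μ + z·σ = 38 + 2.326·3.037 = 45.1 days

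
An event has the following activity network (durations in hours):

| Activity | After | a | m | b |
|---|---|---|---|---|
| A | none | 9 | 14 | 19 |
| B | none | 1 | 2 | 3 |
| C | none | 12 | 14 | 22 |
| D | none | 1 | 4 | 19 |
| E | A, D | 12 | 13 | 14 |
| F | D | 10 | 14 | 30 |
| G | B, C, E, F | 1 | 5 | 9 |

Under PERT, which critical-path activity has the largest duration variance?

A

te_A = (9 + 4·14 + 19)/6 = 84/6 = 14; σ²_A = ((19−9)/6)² = 2.778
te_B = (1 + 4·2 + 3)/6 = 12/6 = 2; σ²_B = ((3−1)/6)² = 0.111
te_C = (12 + 4·14 + 22)/6 = 90/6 = 15; σ²_C = ((22−12)/6)² = 2.778
te_D = (1 + 4·4 + 19)/6 = 36/6 = 6; σ²_D = ((19−1)/6)² = 9.000
te_E = (12 + 4·13 + 14)/6 = 78/6 = 13; σ²_E = ((14−12)/6)² = 0.111
te_F = (10 + 4·14 + 30)/6 = 96/6 = 16; σ²_F = ((30−10)/6)² = 11.111
te_G = (1 + 4·5 + 9)/6 = 30/6 = 5; σ²_G = ((9−1)/6)² = 1.778

Forward pass:
ES_A = 0; EF_A = 14
ES_B = 0; EF_B = 2
ES_C = 0; EF_C = 15
ES_D = 0; EF_D = 6
ES_E = max(EF_A=14, EF_D=6) = 14; EF_E = 14+13 = 27
ES_F = 6; EF_F = 6+16 = 22
ES_G = max(EF_B=2, EF_C=15, EF_E=27, EF_F=22) = 27; EF_G = 27+5 = 32
Expected project duration μ = 32 hours. Critical path: A → E → G.

Variances on critical path: σ²_A=2.778, σ²_E=0.111, σ²_G=1.778.
Largest is σ²_A = 2.778.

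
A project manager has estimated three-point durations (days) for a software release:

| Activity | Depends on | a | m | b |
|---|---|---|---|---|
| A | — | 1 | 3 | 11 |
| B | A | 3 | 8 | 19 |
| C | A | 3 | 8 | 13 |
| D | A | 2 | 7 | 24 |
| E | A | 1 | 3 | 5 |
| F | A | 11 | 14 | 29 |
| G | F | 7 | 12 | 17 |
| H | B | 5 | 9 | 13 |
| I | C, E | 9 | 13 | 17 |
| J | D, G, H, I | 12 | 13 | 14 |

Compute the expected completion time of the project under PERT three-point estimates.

te_A = (1 + 4·3 + 11)/6 = 24/6 = 4
te_B = (3 + 4·8 + 19)/6 = 54/6 = 9
te_C = (3 + 4·8 + 13)/6 = 48/6 = 8
te_D = (2 + 4·7 + 24)/6 = 54/6 = 9
te_E = (1 + 4·3 + 5)/6 = 18/6 = 3
te_F = (11 + 4·14 + 29)/6 = 96/6 = 16
te_G = (7 + 4·12 + 17)/6 = 72/6 = 12
te_H = (5 + 4·9 + 13)/6 = 54/6 = 9
te_I = (9 + 4·13 + 17)/6 = 78/6 = 13
te_J = (12 + 4·13 + 14)/6 = 78/6 = 13

Forward pass:
ES_A = 0; EF_A = 4
ES_B = 4; EF_B = 4+9 = 13
ES_C = 4; EF_C = 4+8 = 12
ES_D = 4; EF_D = 4+9 = 13
ES_E = 4; EF_E = 4+3 = 7
ES_F = 4; EF_F = 4+16 = 20
ES_G = 20; EF_G = 20+12 = 32
ES_H = 13; EF_H = 13+9 = 22
ES_I = max(EF_C=12, EF_E=7) = 12; EF_I = 12+13 = 25
ES_J = max(EF_D=13, EF_G=32, EF_H=22, EF_I=25) = 32; EF_J = 32+13 = 45
Expected project duration μ = 45 days. Critical path: A → F → G → J.

45 days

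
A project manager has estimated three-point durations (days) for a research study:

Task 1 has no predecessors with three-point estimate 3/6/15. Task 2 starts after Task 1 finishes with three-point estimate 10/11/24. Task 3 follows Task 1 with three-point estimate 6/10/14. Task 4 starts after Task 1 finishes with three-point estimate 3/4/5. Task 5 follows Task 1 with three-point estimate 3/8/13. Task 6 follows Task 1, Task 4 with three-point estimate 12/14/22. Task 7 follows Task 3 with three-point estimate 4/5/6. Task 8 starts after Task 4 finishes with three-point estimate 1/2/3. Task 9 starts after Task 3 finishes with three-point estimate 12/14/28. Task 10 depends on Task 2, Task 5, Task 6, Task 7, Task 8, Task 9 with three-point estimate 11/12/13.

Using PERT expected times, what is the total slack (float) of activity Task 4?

te_Task 1 = (3 + 4·6 + 15)/6 = 42/6 = 7
te_Task 2 = (10 + 4·11 + 24)/6 = 78/6 = 13
te_Task 3 = (6 + 4·10 + 14)/6 = 60/6 = 10
te_Task 4 = (3 + 4·4 + 5)/6 = 24/6 = 4
te_Task 5 = (3 + 4·8 + 13)/6 = 48/6 = 8
te_Task 6 = (12 + 4·14 + 22)/6 = 90/6 = 15
te_Task 7 = (4 + 4·5 + 6)/6 = 30/6 = 5
te_Task 8 = (1 + 4·2 + 3)/6 = 12/6 = 2
te_Task 9 = (12 + 4·14 + 28)/6 = 96/6 = 16
te_Task 10 = (11 + 4·12 + 13)/6 = 72/6 = 12

Forward pass:
ES_Task 1 = 0; EF_Task 1 = 7
ES_Task 2 = 7; EF_Task 2 = 7+13 = 20
ES_Task 3 = 7; EF_Task 3 = 7+10 = 17
ES_Task 4 = 7; EF_Task 4 = 7+4 = 11
ES_Task 5 = 7; EF_Task 5 = 7+8 = 15
ES_Task 6 = max(EF_Task 1=7, EF_Task 4=11) = 11; EF_Task 6 = 11+15 = 26
ES_Task 7 = 17; EF_Task 7 = 17+5 = 22
ES_Task 8 = 11; EF_Task 8 = 11+2 = 13
ES_Task 9 = 17; EF_Task 9 = 17+16 = 33
ES_Task 10 = max(EF_Task 2=20, EF_Task 5=15, EF_Task 6=26, EF_Task 7=22, EF_Task 8=13, EF_Task 9=33) = 33; EF_Task 10 = 33+12 = 45
Expected project duration μ = 45 days. Critical path: Task 1 → Task 3 → Task 9 → Task 10.

Backward pass:
LF_Task 10 = 45; LS_Task 10 = 45−12 = 33
LF_Task 9 = LS_Task 10 = 33; LS_Task 9 = 33−16 = 17
LF_Task 8 = LS_Task 10 = 33; LS_Task 8 = 33−2 = 31
LF_Task 7 = LS_Task 10 = 33; LS_Task 7 = 33−5 = 28
LF_Task 6 = LS_Task 10 = 33; LS_Task 6 = 33−15 = 18
LF_Task 5 = LS_Task 10 = 33; LS_Task 5 = 33−8 = 25
LF_Task 4 = min(LS_Task 6=18, LS_Task 8=31) = 18; LS_Task 4 = 18−4 = 14
LF_Task 3 = min(LS_Task 7=28, LS_Task 9=17) = 17; LS_Task 3 = 17−10 = 7
LF_Task 2 = LS_Task 10 = 33; LS_Task 2 = 33−13 = 20
LF_Task 1 = min(LS_Task 2=20, LS_Task 3=7, LS_Task 4=14, LS_Task 5=25, LS_Task 6=18) = 7; LS_Task 1 = 7−7 = 0
Slack_Task 4 = LS_Task 4 − ES_Task 4 = 14 − 7 = 7

7 days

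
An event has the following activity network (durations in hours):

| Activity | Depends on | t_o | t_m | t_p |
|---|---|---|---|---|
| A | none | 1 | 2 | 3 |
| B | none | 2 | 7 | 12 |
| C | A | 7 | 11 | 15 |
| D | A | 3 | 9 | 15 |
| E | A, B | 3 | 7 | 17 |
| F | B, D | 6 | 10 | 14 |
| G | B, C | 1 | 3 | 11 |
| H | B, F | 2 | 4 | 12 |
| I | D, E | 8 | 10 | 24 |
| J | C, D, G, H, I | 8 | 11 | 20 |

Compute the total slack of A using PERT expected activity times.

1 hours

te_A = (1 + 4·2 + 3)/6 = 12/6 = 2
te_B = (2 + 4·7 + 12)/6 = 42/6 = 7
te_C = (7 + 4·11 + 15)/6 = 66/6 = 11
te_D = (3 + 4·9 + 15)/6 = 54/6 = 9
te_E = (3 + 4·7 + 17)/6 = 48/6 = 8
te_F = (6 + 4·10 + 14)/6 = 60/6 = 10
te_G = (1 + 4·3 + 11)/6 = 24/6 = 4
te_H = (2 + 4·4 + 12)/6 = 30/6 = 5
te_I = (8 + 4·10 + 24)/6 = 72/6 = 12
te_J = (8 + 4·11 + 20)/6 = 72/6 = 12

Forward pass:
ES_A = 0; EF_A = 2
ES_B = 0; EF_B = 7
ES_C = 2; EF_C = 2+11 = 13
ES_D = 2; EF_D = 2+9 = 11
ES_E = max(EF_A=2, EF_B=7) = 7; EF_E = 7+8 = 15
ES_F = max(EF_B=7, EF_D=11) = 11; EF_F = 11+10 = 21
ES_G = max(EF_B=7, EF_C=13) = 13; EF_G = 13+4 = 17
ES_H = max(EF_B=7, EF_F=21) = 21; EF_H = 21+5 = 26
ES_I = max(EF_D=11, EF_E=15) = 15; EF_I = 15+12 = 27
ES_J = max(EF_C=13, EF_D=11, EF_G=17, EF_H=26, EF_I=27) = 27; EF_J = 27+12 = 39
Expected project duration μ = 39 hours. Critical path: B → E → I → J.

Backward pass:
LF_J = 39; LS_J = 39−12 = 27
LF_I = LS_J = 27; LS_I = 27−12 = 15
LF_H = LS_J = 27; LS_H = 27−5 = 22
LF_G = LS_J = 27; LS_G = 27−4 = 23
LF_F = LS_H = 22; LS_F = 22−10 = 12
LF_E = LS_I = 15; LS_E = 15−8 = 7
LF_D = min(LS_F=12, LS_I=15, LS_J=27) = 12; LS_D = 12−9 = 3
LF_C = min(LS_G=23, LS_J=27) = 23; LS_C = 23−11 = 12
LF_B = min(LS_E=7, LS_F=12, LS_G=23, LS_H=22) = 7; LS_B = 7−7 = 0
LF_A = min(LS_C=12, LS_D=3, LS_E=7) = 3; LS_A = 3−2 = 1
Slack_A = LS_A − ES_A = 1 − 0 = 1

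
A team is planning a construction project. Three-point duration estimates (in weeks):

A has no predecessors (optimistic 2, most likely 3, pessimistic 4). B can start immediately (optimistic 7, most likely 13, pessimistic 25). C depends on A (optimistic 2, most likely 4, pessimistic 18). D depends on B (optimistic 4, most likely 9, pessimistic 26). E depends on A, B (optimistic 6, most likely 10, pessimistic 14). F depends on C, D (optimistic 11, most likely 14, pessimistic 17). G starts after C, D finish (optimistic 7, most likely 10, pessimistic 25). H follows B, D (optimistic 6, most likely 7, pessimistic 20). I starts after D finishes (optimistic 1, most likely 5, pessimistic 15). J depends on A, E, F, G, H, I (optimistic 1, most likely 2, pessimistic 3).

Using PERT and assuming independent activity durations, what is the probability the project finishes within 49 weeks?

0.950

te_A = (2 + 4·3 + 4)/6 = 18/6 = 3; σ²_A = ((4−2)/6)² = 0.111
te_B = (7 + 4·13 + 25)/6 = 84/6 = 14; σ²_B = ((25−7)/6)² = 9.000
te_C = (2 + 4·4 + 18)/6 = 36/6 = 6; σ²_C = ((18−2)/6)² = 7.111
te_D = (4 + 4·9 + 26)/6 = 66/6 = 11; σ²_D = ((26−4)/6)² = 13.444
te_E = (6 + 4·10 + 14)/6 = 60/6 = 10; σ²_E = ((14−6)/6)² = 1.778
te_F = (11 + 4·14 + 17)/6 = 84/6 = 14; σ²_F = ((17−11)/6)² = 1.000
te_G = (7 + 4·10 + 25)/6 = 72/6 = 12; σ²_G = ((25−7)/6)² = 9.000
te_H = (6 + 4·7 + 20)/6 = 54/6 = 9; σ²_H = ((20−6)/6)² = 5.444
te_I = (1 + 4·5 + 15)/6 = 36/6 = 6; σ²_I = ((15−1)/6)² = 5.444
te_J = (1 + 4·2 + 3)/6 = 12/6 = 2; σ²_J = ((3−1)/6)² = 0.111

Forward pass:
ES_A = 0; EF_A = 3
ES_B = 0; EF_B = 14
ES_C = 3; EF_C = 3+6 = 9
ES_D = 14; EF_D = 14+11 = 25
ES_E = max(EF_A=3, EF_B=14) = 14; EF_E = 14+10 = 24
ES_F = max(EF_C=9, EF_D=25) = 25; EF_F = 25+14 = 39
ES_G = max(EF_C=9, EF_D=25) = 25; EF_G = 25+12 = 37
ES_H = max(EF_B=14, EF_D=25) = 25; EF_H = 25+9 = 34
ES_I = 25; EF_I = 25+6 = 31
ES_J = max(EF_A=3, EF_E=24, EF_F=39, EF_G=37, EF_H=34, EF_I=31) = 39; EF_J = 39+2 = 41
Expected project duration μ = 41 weeks. Critical path: B → D → F → J.

Variance along critical path = 9.000 + 13.444 + 1.000 + 0.111 = 23.556; σ = √23.556 = 4.853 weeks.
Z = (49 − 41) / 4.853 = 1.648
P(T ≤ 49) = Φ(1.648) ≈ 0.950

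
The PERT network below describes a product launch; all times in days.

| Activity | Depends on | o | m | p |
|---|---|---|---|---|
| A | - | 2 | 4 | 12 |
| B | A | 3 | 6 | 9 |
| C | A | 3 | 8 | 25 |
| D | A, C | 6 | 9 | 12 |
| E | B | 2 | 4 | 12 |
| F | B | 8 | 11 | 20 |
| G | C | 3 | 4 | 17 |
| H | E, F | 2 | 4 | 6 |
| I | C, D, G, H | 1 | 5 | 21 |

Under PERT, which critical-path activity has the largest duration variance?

te_A = (2 + 4·4 + 12)/6 = 30/6 = 5; σ²_A = ((12−2)/6)² = 2.778
te_B = (3 + 4·6 + 9)/6 = 36/6 = 6; σ²_B = ((9−3)/6)² = 1.000
te_C = (3 + 4·8 + 25)/6 = 60/6 = 10; σ²_C = ((25−3)/6)² = 13.444
te_D = (6 + 4·9 + 12)/6 = 54/6 = 9; σ²_D = ((12−6)/6)² = 1.000
te_E = (2 + 4·4 + 12)/6 = 30/6 = 5; σ²_E = ((12−2)/6)² = 2.778
te_F = (8 + 4·11 + 20)/6 = 72/6 = 12; σ²_F = ((20−8)/6)² = 4.000
te_G = (3 + 4·4 + 17)/6 = 36/6 = 6; σ²_G = ((17−3)/6)² = 5.444
te_H = (2 + 4·4 + 6)/6 = 24/6 = 4; σ²_H = ((6−2)/6)² = 0.444
te_I = (1 + 4·5 + 21)/6 = 42/6 = 7; σ²_I = ((21−1)/6)² = 11.111

Forward pass:
ES_A = 0; EF_A = 5
ES_B = 5; EF_B = 5+6 = 11
ES_C = 5; EF_C = 5+10 = 15
ES_D = max(EF_A=5, EF_C=15) = 15; EF_D = 15+9 = 24
ES_E = 11; EF_E = 11+5 = 16
ES_F = 11; EF_F = 11+12 = 23
ES_G = 15; EF_G = 15+6 = 21
ES_H = max(EF_E=16, EF_F=23) = 23; EF_H = 23+4 = 27
ES_I = max(EF_C=15, EF_D=24, EF_G=21, EF_H=27) = 27; EF_I = 27+7 = 34
Expected project duration μ = 34 days. Critical path: A → B → F → H → I.

Variances on critical path: σ²_A=2.778, σ²_B=1.000, σ²_F=4.000, σ²_H=0.444, σ²_I=11.111.
Largest is σ²_I = 11.111.

I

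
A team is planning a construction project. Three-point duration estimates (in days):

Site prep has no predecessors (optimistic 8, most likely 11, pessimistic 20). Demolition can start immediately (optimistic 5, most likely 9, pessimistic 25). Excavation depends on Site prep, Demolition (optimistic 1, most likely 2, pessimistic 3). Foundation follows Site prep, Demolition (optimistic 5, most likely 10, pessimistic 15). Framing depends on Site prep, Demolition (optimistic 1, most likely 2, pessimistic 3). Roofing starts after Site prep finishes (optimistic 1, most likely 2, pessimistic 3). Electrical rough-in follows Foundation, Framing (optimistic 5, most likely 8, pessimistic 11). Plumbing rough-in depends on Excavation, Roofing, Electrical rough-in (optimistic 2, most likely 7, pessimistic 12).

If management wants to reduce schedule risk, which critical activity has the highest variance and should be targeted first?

te_Site prep = (8 + 4·11 + 20)/6 = 72/6 = 12; σ²_Site prep = ((20−8)/6)² = 4.000
te_Demolition = (5 + 4·9 + 25)/6 = 66/6 = 11; σ²_Demolition = ((25−5)/6)² = 11.111
te_Excavation = (1 + 4·2 + 3)/6 = 12/6 = 2; σ²_Excavation = ((3−1)/6)² = 0.111
te_Foundation = (5 + 4·10 + 15)/6 = 60/6 = 10; σ²_Foundation = ((15−5)/6)² = 2.778
te_Framing = (1 + 4·2 + 3)/6 = 12/6 = 2; σ²_Framing = ((3−1)/6)² = 0.111
te_Roofing = (1 + 4·2 + 3)/6 = 12/6 = 2; σ²_Roofing = ((3−1)/6)² = 0.111
te_Electrical rough-in = (5 + 4·8 + 11)/6 = 48/6 = 8; σ²_Electrical rough-in = ((11−5)/6)² = 1.000
te_Plumbing rough-in = (2 + 4·7 + 12)/6 = 42/6 = 7; σ²_Plumbing rough-in = ((12−2)/6)² = 2.778

Forward pass:
ES_Site prep = 0; EF_Site prep = 12
ES_Demolition = 0; EF_Demolition = 11
ES_Excavation = max(EF_Site prep=12, EF_Demolition=11) = 12; EF_Excavation = 12+2 = 14
ES_Foundation = max(EF_Site prep=12, EF_Demolition=11) = 12; EF_Foundation = 12+10 = 22
ES_Framing = max(EF_Site prep=12, EF_Demolition=11) = 12; EF_Framing = 12+2 = 14
ES_Roofing = 12; EF_Roofing = 12+2 = 14
ES_Electrical rough-in = max(EF_Foundation=22, EF_Framing=14) = 22; EF_Electrical rough-in = 22+8 = 30
ES_Plumbing rough-in = max(EF_Excavation=14, EF_Roofing=14, EF_Electrical rough-in=30) = 30; EF_Plumbing rough-in = 30+7 = 37
Expected project duration μ = 37 days. Critical path: Site prep → Foundation → Electrical rough-in → Plumbing rough-in.

Variances on critical path: σ²_Site prep=4.000, σ²_Foundation=2.778, σ²_Electrical rough-in=1.000, σ²_Plumbing rough-in=2.778.
Largest is σ²_Site prep = 4.000.

Site prep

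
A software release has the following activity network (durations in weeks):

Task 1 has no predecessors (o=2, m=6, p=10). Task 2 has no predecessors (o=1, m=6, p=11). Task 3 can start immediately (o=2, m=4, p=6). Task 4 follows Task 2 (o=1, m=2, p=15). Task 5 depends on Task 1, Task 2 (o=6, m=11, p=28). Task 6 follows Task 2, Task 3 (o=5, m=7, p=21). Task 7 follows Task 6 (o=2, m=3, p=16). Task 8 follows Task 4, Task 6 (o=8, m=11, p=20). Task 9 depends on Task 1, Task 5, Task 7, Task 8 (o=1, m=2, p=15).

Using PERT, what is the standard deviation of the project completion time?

4.40 weeks

te_Task 1 = (2 + 4·6 + 10)/6 = 36/6 = 6; σ²_Task 1 = ((10−2)/6)² = 1.778
te_Task 2 = (1 + 4·6 + 11)/6 = 36/6 = 6; σ²_Task 2 = ((11−1)/6)² = 2.778
te_Task 3 = (2 + 4·4 + 6)/6 = 24/6 = 4; σ²_Task 3 = ((6−2)/6)² = 0.444
te_Task 4 = (1 + 4·2 + 15)/6 = 24/6 = 4; σ²_Task 4 = ((15−1)/6)² = 5.444
te_Task 5 = (6 + 4·11 + 28)/6 = 78/6 = 13; σ²_Task 5 = ((28−6)/6)² = 13.444
te_Task 6 = (5 + 4·7 + 21)/6 = 54/6 = 9; σ²_Task 6 = ((21−5)/6)² = 7.111
te_Task 7 = (2 + 4·3 + 16)/6 = 30/6 = 5; σ²_Task 7 = ((16−2)/6)² = 5.444
te_Task 8 = (8 + 4·11 + 20)/6 = 72/6 = 12; σ²_Task 8 = ((20−8)/6)² = 4.000
te_Task 9 = (1 + 4·2 + 15)/6 = 24/6 = 4; σ²_Task 9 = ((15−1)/6)² = 5.444

Forward pass:
ES_Task 1 = 0; EF_Task 1 = 6
ES_Task 2 = 0; EF_Task 2 = 6
ES_Task 3 = 0; EF_Task 3 = 4
ES_Task 4 = 6; EF_Task 4 = 6+4 = 10
ES_Task 5 = max(EF_Task 1=6, EF_Task 2=6) = 6; EF_Task 5 = 6+13 = 19
ES_Task 6 = max(EF_Task 2=6, EF_Task 3=4) = 6; EF_Task 6 = 6+9 = 15
ES_Task 7 = 15; EF_Task 7 = 15+5 = 20
ES_Task 8 = max(EF_Task 4=10, EF_Task 6=15) = 15; EF_Task 8 = 15+12 = 27
ES_Task 9 = max(EF_Task 1=6, EF_Task 5=19, EF_Task 7=20, EF_Task 8=27) = 27; EF_Task 9 = 27+4 = 31
Expected project duration μ = 31 weeks. Critical path: Task 2 → Task 6 → Task 8 → Task 9.

Variance along critical path = 2.778 + 7.111 + 4.000 + 5.444 = 19.333
σ = √19.333 = 4.397 weeks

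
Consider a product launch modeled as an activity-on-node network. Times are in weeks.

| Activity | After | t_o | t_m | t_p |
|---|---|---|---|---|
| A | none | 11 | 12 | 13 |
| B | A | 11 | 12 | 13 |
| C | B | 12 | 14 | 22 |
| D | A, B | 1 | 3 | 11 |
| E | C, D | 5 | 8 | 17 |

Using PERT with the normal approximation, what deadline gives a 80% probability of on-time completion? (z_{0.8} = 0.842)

50.2 weeks

te_A = (11 + 4·12 + 13)/6 = 72/6 = 12; σ²_A = ((13−11)/6)² = 0.111
te_B = (11 + 4·12 + 13)/6 = 72/6 = 12; σ²_B = ((13−11)/6)² = 0.111
te_C = (12 + 4·14 + 22)/6 = 90/6 = 15; σ²_C = ((22−12)/6)² = 2.778
te_D = (1 + 4·3 + 11)/6 = 24/6 = 4; σ²_D = ((11−1)/6)² = 2.778
te_E = (5 + 4·8 + 17)/6 = 54/6 = 9; σ²_E = ((17−5)/6)² = 4.000

Forward pass:
ES_A = 0; EF_A = 12
ES_B = 12; EF_B = 12+12 = 24
ES_C = 24; EF_C = 24+15 = 39
ES_D = max(EF_A=12, EF_B=24) = 24; EF_D = 24+4 = 28
ES_E = max(EF_C=39, EF_D=28) = 39; EF_E = 39+9 = 48
Expected project duration μ = 48 weeks. Critical path: A → B → C → E.

Variance along critical path = 0.111 + 0.111 + 2.778 + 4.000 = 7.000; σ = 2.646 weeks.
D = μ + z·σ = 48 + 0.842·2.646 = 50.2 weeks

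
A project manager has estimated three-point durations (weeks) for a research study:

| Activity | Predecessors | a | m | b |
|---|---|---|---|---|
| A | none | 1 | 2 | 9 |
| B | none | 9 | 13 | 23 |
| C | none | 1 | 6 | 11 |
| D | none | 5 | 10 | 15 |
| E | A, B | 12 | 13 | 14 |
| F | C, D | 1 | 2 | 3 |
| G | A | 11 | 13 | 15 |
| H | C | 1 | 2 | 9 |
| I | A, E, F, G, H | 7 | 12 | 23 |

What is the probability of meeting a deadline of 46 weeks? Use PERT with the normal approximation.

te_A = (1 + 4·2 + 9)/6 = 18/6 = 3; σ²_A = ((9−1)/6)² = 1.778
te_B = (9 + 4·13 + 23)/6 = 84/6 = 14; σ²_B = ((23−9)/6)² = 5.444
te_C = (1 + 4·6 + 11)/6 = 36/6 = 6; σ²_C = ((11−1)/6)² = 2.778
te_D = (5 + 4·10 + 15)/6 = 60/6 = 10; σ²_D = ((15−5)/6)² = 2.778
te_E = (12 + 4·13 + 14)/6 = 78/6 = 13; σ²_E = ((14−12)/6)² = 0.111
te_F = (1 + 4·2 + 3)/6 = 12/6 = 2; σ²_F = ((3−1)/6)² = 0.111
te_G = (11 + 4·13 + 15)/6 = 78/6 = 13; σ²_G = ((15−11)/6)² = 0.444
te_H = (1 + 4·2 + 9)/6 = 18/6 = 3; σ²_H = ((9−1)/6)² = 1.778
te_I = (7 + 4·12 + 23)/6 = 78/6 = 13; σ²_I = ((23−7)/6)² = 7.111

Forward pass:
ES_A = 0; EF_A = 3
ES_B = 0; EF_B = 14
ES_C = 0; EF_C = 6
ES_D = 0; EF_D = 10
ES_E = max(EF_A=3, EF_B=14) = 14; EF_E = 14+13 = 27
ES_F = max(EF_C=6, EF_D=10) = 10; EF_F = 10+2 = 12
ES_G = 3; EF_G = 3+13 = 16
ES_H = 6; EF_H = 6+3 = 9
ES_I = max(EF_A=3, EF_E=27, EF_F=12, EF_G=16, EF_H=9) = 27; EF_I = 27+13 = 40
Expected project duration μ = 40 weeks. Critical path: B → E → I.

Variance along critical path = 5.444 + 0.111 + 7.111 = 12.667; σ = √12.667 = 3.559 weeks.
Z = (46 − 40) / 3.559 = 1.686
P(T ≤ 46) = Φ(1.686) ≈ 0.954

0.954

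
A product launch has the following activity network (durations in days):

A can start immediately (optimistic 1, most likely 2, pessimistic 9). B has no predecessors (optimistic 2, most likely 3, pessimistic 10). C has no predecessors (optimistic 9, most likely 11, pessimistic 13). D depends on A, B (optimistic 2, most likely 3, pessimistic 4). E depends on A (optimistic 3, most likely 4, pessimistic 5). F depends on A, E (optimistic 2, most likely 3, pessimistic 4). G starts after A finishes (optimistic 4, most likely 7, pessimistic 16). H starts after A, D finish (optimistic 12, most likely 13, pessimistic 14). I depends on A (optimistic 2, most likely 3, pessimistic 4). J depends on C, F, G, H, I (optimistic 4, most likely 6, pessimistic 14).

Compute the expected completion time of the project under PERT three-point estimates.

27 days

te_A = (1 + 4·2 + 9)/6 = 18/6 = 3
te_B = (2 + 4·3 + 10)/6 = 24/6 = 4
te_C = (9 + 4·11 + 13)/6 = 66/6 = 11
te_D = (2 + 4·3 + 4)/6 = 18/6 = 3
te_E = (3 + 4·4 + 5)/6 = 24/6 = 4
te_F = (2 + 4·3 + 4)/6 = 18/6 = 3
te_G = (4 + 4·7 + 16)/6 = 48/6 = 8
te_H = (12 + 4·13 + 14)/6 = 78/6 = 13
te_I = (2 + 4·3 + 4)/6 = 18/6 = 3
te_J = (4 + 4·6 + 14)/6 = 42/6 = 7

Forward pass:
ES_A = 0; EF_A = 3
ES_B = 0; EF_B = 4
ES_C = 0; EF_C = 11
ES_D = max(EF_A=3, EF_B=4) = 4; EF_D = 4+3 = 7
ES_E = 3; EF_E = 3+4 = 7
ES_F = max(EF_A=3, EF_E=7) = 7; EF_F = 7+3 = 10
ES_G = 3; EF_G = 3+8 = 11
ES_H = max(EF_A=3, EF_D=7) = 7; EF_H = 7+13 = 20
ES_I = 3; EF_I = 3+3 = 6
ES_J = max(EF_C=11, EF_F=10, EF_G=11, EF_H=20, EF_I=6) = 20; EF_J = 20+7 = 27
Expected project duration μ = 27 days. Critical path: B → D → H → J.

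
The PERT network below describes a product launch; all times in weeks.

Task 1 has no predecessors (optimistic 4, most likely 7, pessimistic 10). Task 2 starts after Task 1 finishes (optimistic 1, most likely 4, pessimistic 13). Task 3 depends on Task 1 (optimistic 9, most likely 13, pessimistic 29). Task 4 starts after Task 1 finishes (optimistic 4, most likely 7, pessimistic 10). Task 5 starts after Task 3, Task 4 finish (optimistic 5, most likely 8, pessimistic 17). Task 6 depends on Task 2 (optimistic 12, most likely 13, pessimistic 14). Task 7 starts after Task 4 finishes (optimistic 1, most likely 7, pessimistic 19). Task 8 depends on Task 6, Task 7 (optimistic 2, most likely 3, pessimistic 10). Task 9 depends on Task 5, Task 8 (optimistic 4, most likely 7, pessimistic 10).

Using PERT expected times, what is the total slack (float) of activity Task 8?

2 weeks

te_Task 1 = (4 + 4·7 + 10)/6 = 42/6 = 7
te_Task 2 = (1 + 4·4 + 13)/6 = 30/6 = 5
te_Task 3 = (9 + 4·13 + 29)/6 = 90/6 = 15
te_Task 4 = (4 + 4·7 + 10)/6 = 42/6 = 7
te_Task 5 = (5 + 4·8 + 17)/6 = 54/6 = 9
te_Task 6 = (12 + 4·13 + 14)/6 = 78/6 = 13
te_Task 7 = (1 + 4·7 + 19)/6 = 48/6 = 8
te_Task 8 = (2 + 4·3 + 10)/6 = 24/6 = 4
te_Task 9 = (4 + 4·7 + 10)/6 = 42/6 = 7

Forward pass:
ES_Task 1 = 0; EF_Task 1 = 7
ES_Task 2 = 7; EF_Task 2 = 7+5 = 12
ES_Task 3 = 7; EF_Task 3 = 7+15 = 22
ES_Task 4 = 7; EF_Task 4 = 7+7 = 14
ES_Task 5 = max(EF_Task 3=22, EF_Task 4=14) = 22; EF_Task 5 = 22+9 = 31
ES_Task 6 = 12; EF_Task 6 = 12+13 = 25
ES_Task 7 = 14; EF_Task 7 = 14+8 = 22
ES_Task 8 = max(EF_Task 6=25, EF_Task 7=22) = 25; EF_Task 8 = 25+4 = 29
ES_Task 9 = max(EF_Task 5=31, EF_Task 8=29) = 31; EF_Task 9 = 31+7 = 38
Expected project duration μ = 38 weeks. Critical path: Task 1 → Task 3 → Task 5 → Task 9.

Backward pass:
LF_Task 9 = 38; LS_Task 9 = 38−7 = 31
LF_Task 8 = LS_Task 9 = 31; LS_Task 8 = 31−4 = 27
LF_Task 7 = LS_Task 8 = 27; LS_Task 7 = 27−8 = 19
LF_Task 6 = LS_Task 8 = 27; LS_Task 6 = 27−13 = 14
LF_Task 5 = LS_Task 9 = 31; LS_Task 5 = 31−9 = 22
LF_Task 4 = min(LS_Task 5=22, LS_Task 7=19) = 19; LS_Task 4 = 19−7 = 12
LF_Task 3 = LS_Task 5 = 22; LS_Task 3 = 22−15 = 7
LF_Task 2 = LS_Task 6 = 14; LS_Task 2 = 14−5 = 9
LF_Task 1 = min(LS_Task 2=9, LS_Task 3=7, LS_Task 4=12) = 7; LS_Task 1 = 7−7 = 0
Slack_Task 8 = LS_Task 8 − ES_Task 8 = 27 − 25 = 2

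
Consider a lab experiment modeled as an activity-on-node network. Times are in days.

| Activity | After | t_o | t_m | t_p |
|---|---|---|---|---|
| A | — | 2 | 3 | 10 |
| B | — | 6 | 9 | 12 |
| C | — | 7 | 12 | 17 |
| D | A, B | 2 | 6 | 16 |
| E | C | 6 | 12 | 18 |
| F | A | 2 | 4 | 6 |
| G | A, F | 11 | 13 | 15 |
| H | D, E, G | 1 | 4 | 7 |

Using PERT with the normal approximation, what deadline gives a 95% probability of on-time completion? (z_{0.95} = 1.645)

32.6 days

te_A = (2 + 4·3 + 10)/6 = 24/6 = 4; σ²_A = ((10−2)/6)² = 1.778
te_B = (6 + 4·9 + 12)/6 = 54/6 = 9; σ²_B = ((12−6)/6)² = 1.000
te_C = (7 + 4·12 + 17)/6 = 72/6 = 12; σ²_C = ((17−7)/6)² = 2.778
te_D = (2 + 4·6 + 16)/6 = 42/6 = 7; σ²_D = ((16−2)/6)² = 5.444
te_E = (6 + 4·12 + 18)/6 = 72/6 = 12; σ²_E = ((18−6)/6)² = 4.000
te_F = (2 + 4·4 + 6)/6 = 24/6 = 4; σ²_F = ((6−2)/6)² = 0.444
te_G = (11 + 4·13 + 15)/6 = 78/6 = 13; σ²_G = ((15−11)/6)² = 0.444
te_H = (1 + 4·4 + 7)/6 = 24/6 = 4; σ²_H = ((7−1)/6)² = 1.000

Forward pass:
ES_A = 0; EF_A = 4
ES_B = 0; EF_B = 9
ES_C = 0; EF_C = 12
ES_D = max(EF_A=4, EF_B=9) = 9; EF_D = 9+7 = 16
ES_E = 12; EF_E = 12+12 = 24
ES_F = 4; EF_F = 4+4 = 8
ES_G = max(EF_A=4, EF_F=8) = 8; EF_G = 8+13 = 21
ES_H = max(EF_D=16, EF_E=24, EF_G=21) = 24; EF_H = 24+4 = 28
Expected project duration μ = 28 days. Critical path: C → E → H.

Variance along critical path = 2.778 + 4.000 + 1.000 = 7.778; σ = 2.789 days.
D = μ + z·σ = 28 + 1.645·2.789 = 32.6 days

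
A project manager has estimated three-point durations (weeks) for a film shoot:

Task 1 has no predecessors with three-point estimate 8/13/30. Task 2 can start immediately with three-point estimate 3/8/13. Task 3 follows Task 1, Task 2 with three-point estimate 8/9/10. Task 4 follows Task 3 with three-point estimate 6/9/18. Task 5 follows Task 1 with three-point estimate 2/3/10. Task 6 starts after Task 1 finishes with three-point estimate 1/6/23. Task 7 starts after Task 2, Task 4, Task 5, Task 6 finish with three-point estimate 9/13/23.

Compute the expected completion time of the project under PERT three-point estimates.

48 weeks

te_Task 1 = (8 + 4·13 + 30)/6 = 90/6 = 15
te_Task 2 = (3 + 4·8 + 13)/6 = 48/6 = 8
te_Task 3 = (8 + 4·9 + 10)/6 = 54/6 = 9
te_Task 4 = (6 + 4·9 + 18)/6 = 60/6 = 10
te_Task 5 = (2 + 4·3 + 10)/6 = 24/6 = 4
te_Task 6 = (1 + 4·6 + 23)/6 = 48/6 = 8
te_Task 7 = (9 + 4·13 + 23)/6 = 84/6 = 14

Forward pass:
ES_Task 1 = 0; EF_Task 1 = 15
ES_Task 2 = 0; EF_Task 2 = 8
ES_Task 3 = max(EF_Task 1=15, EF_Task 2=8) = 15; EF_Task 3 = 15+9 = 24
ES_Task 4 = 24; EF_Task 4 = 24+10 = 34
ES_Task 5 = 15; EF_Task 5 = 15+4 = 19
ES_Task 6 = 15; EF_Task 6 = 15+8 = 23
ES_Task 7 = max(EF_Task 2=8, EF_Task 4=34, EF_Task 5=19, EF_Task 6=23) = 34; EF_Task 7 = 34+14 = 48
Expected project duration μ = 48 weeks. Critical path: Task 1 → Task 3 → Task 4 → Task 7.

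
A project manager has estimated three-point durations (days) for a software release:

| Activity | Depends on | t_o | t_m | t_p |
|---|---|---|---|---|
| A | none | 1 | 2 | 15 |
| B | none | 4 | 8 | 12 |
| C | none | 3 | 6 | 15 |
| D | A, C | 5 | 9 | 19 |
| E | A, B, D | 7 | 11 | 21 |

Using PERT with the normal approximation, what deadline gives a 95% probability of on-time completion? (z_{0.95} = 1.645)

35.3 days

te_A = (1 + 4·2 + 15)/6 = 24/6 = 4; σ²_A = ((15−1)/6)² = 5.444
te_B = (4 + 4·8 + 12)/6 = 48/6 = 8; σ²_B = ((12−4)/6)² = 1.778
te_C = (3 + 4·6 + 15)/6 = 42/6 = 7; σ²_C = ((15−3)/6)² = 4.000
te_D = (5 + 4·9 + 19)/6 = 60/6 = 10; σ²_D = ((19−5)/6)² = 5.444
te_E = (7 + 4·11 + 21)/6 = 72/6 = 12; σ²_E = ((21−7)/6)² = 5.444

Forward pass:
ES_A = 0; EF_A = 4
ES_B = 0; EF_B = 8
ES_C = 0; EF_C = 7
ES_D = max(EF_A=4, EF_C=7) = 7; EF_D = 7+10 = 17
ES_E = max(EF_A=4, EF_B=8, EF_D=17) = 17; EF_E = 17+12 = 29
Expected project duration μ = 29 days. Critical path: C → D → E.

Variance along critical path = 4.000 + 5.444 + 5.444 = 14.889; σ = 3.859 days.
D = μ + z·σ = 29 + 1.645·3.859 = 35.3 days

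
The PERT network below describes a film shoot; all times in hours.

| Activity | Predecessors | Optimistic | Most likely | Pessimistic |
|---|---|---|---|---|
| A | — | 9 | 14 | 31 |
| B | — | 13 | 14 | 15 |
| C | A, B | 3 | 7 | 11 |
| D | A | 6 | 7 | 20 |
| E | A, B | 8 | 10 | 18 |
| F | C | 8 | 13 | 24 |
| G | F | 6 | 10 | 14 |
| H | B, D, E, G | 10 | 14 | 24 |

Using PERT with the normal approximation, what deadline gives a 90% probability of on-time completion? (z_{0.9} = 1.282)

69.0 hours

te_A = (9 + 4·14 + 31)/6 = 96/6 = 16; σ²_A = ((31−9)/6)² = 13.444
te_B = (13 + 4·14 + 15)/6 = 84/6 = 14; σ²_B = ((15−13)/6)² = 0.111
te_C = (3 + 4·7 + 11)/6 = 42/6 = 7; σ²_C = ((11−3)/6)² = 1.778
te_D = (6 + 4·7 + 20)/6 = 54/6 = 9; σ²_D = ((20−6)/6)² = 5.444
te_E = (8 + 4·10 + 18)/6 = 66/6 = 11; σ²_E = ((18−8)/6)² = 2.778
te_F = (8 + 4·13 + 24)/6 = 84/6 = 14; σ²_F = ((24−8)/6)² = 7.111
te_G = (6 + 4·10 + 14)/6 = 60/6 = 10; σ²_G = ((14−6)/6)² = 1.778
te_H = (10 + 4·14 + 24)/6 = 90/6 = 15; σ²_H = ((24−10)/6)² = 5.444

Forward pass:
ES_A = 0; EF_A = 16
ES_B = 0; EF_B = 14
ES_C = max(EF_A=16, EF_B=14) = 16; EF_C = 16+7 = 23
ES_D = 16; EF_D = 16+9 = 25
ES_E = max(EF_A=16, EF_B=14) = 16; EF_E = 16+11 = 27
ES_F = 23; EF_F = 23+14 = 37
ES_G = 37; EF_G = 37+10 = 47
ES_H = max(EF_B=14, EF_D=25, EF_E=27, EF_G=47) = 47; EF_H = 47+15 = 62
Expected project duration μ = 62 hours. Critical path: A → C → F → G → H.

Variance along critical path = 13.444 + 1.778 + 7.111 + 1.778 + 5.444 = 29.556; σ = 5.437 hours.
D = μ + z·σ = 62 + 1.282·5.437 = 69.0 hours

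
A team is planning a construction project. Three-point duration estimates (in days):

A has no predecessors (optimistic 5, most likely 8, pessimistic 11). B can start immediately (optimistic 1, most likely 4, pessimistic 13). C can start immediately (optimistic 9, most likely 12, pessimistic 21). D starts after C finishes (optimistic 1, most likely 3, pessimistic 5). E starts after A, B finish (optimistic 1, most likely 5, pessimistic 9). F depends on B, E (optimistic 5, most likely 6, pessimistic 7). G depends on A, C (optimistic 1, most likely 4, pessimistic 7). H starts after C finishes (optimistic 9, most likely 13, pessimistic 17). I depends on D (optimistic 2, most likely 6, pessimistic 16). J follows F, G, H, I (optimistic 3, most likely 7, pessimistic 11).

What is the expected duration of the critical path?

te_A = (5 + 4·8 + 11)/6 = 48/6 = 8
te_B = (1 + 4·4 + 13)/6 = 30/6 = 5
te_C = (9 + 4·12 + 21)/6 = 78/6 = 13
te_D = (1 + 4·3 + 5)/6 = 18/6 = 3
te_E = (1 + 4·5 + 9)/6 = 30/6 = 5
te_F = (5 + 4·6 + 7)/6 = 36/6 = 6
te_G = (1 + 4·4 + 7)/6 = 24/6 = 4
te_H = (9 + 4·13 + 17)/6 = 78/6 = 13
te_I = (2 + 4·6 + 16)/6 = 42/6 = 7
te_J = (3 + 4·7 + 11)/6 = 42/6 = 7

Forward pass:
ES_A = 0; EF_A = 8
ES_B = 0; EF_B = 5
ES_C = 0; EF_C = 13
ES_D = 13; EF_D = 13+3 = 16
ES_E = max(EF_A=8, EF_B=5) = 8; EF_E = 8+5 = 13
ES_F = max(EF_B=5, EF_E=13) = 13; EF_F = 13+6 = 19
ES_G = max(EF_A=8, EF_C=13) = 13; EF_G = 13+4 = 17
ES_H = 13; EF_H = 13+13 = 26
ES_I = 16; EF_I = 16+7 = 23
ES_J = max(EF_F=19, EF_G=17, EF_H=26, EF_I=23) = 26; EF_J = 26+7 = 33
Expected project duration μ = 33 days. Critical path: C → H → J.

33 days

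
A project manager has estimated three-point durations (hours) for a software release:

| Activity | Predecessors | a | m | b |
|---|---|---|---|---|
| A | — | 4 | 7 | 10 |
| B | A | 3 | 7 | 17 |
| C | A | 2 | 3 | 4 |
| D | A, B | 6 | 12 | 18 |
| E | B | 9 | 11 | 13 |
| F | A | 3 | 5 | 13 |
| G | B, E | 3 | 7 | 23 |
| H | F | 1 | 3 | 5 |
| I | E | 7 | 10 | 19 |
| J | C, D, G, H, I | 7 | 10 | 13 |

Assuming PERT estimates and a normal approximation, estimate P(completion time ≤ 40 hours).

te_A = (4 + 4·7 + 10)/6 = 42/6 = 7; σ²_A = ((10−4)/6)² = 1.000
te_B = (3 + 4·7 + 17)/6 = 48/6 = 8; σ²_B = ((17−3)/6)² = 5.444
te_C = (2 + 4·3 + 4)/6 = 18/6 = 3; σ²_C = ((4−2)/6)² = 0.111
te_D = (6 + 4·12 + 18)/6 = 72/6 = 12; σ²_D = ((18−6)/6)² = 4.000
te_E = (9 + 4·11 + 13)/6 = 66/6 = 11; σ²_E = ((13−9)/6)² = 0.444
te_F = (3 + 4·5 + 13)/6 = 36/6 = 6; σ²_F = ((13−3)/6)² = 2.778
te_G = (3 + 4·7 + 23)/6 = 54/6 = 9; σ²_G = ((23−3)/6)² = 11.111
te_H = (1 + 4·3 + 5)/6 = 18/6 = 3; σ²_H = ((5−1)/6)² = 0.444
te_I = (7 + 4·10 + 19)/6 = 66/6 = 11; σ²_I = ((19−7)/6)² = 4.000
te_J = (7 + 4·10 + 13)/6 = 60/6 = 10; σ²_J = ((13−7)/6)² = 1.000

Forward pass:
ES_A = 0; EF_A = 7
ES_B = 7; EF_B = 7+8 = 15
ES_C = 7; EF_C = 7+3 = 10
ES_D = max(EF_A=7, EF_B=15) = 15; EF_D = 15+12 = 27
ES_E = 15; EF_E = 15+11 = 26
ES_F = 7; EF_F = 7+6 = 13
ES_G = max(EF_B=15, EF_E=26) = 26; EF_G = 26+9 = 35
ES_H = 13; EF_H = 13+3 = 16
ES_I = 26; EF_I = 26+11 = 37
ES_J = max(EF_C=10, EF_D=27, EF_G=35, EF_H=16, EF_I=37) = 37; EF_J = 37+10 = 47
Expected project duration μ = 47 hours. Critical path: A → B → E → I → J.

Variance along critical path = 1.000 + 5.444 + 0.444 + 4.000 + 1.000 = 11.889; σ = √11.889 = 3.448 hours.
Z = (40 − 47) / 3.448 = -2.030
P(T ≤ 40) = Φ(-2.030) ≈ 0.021

0.021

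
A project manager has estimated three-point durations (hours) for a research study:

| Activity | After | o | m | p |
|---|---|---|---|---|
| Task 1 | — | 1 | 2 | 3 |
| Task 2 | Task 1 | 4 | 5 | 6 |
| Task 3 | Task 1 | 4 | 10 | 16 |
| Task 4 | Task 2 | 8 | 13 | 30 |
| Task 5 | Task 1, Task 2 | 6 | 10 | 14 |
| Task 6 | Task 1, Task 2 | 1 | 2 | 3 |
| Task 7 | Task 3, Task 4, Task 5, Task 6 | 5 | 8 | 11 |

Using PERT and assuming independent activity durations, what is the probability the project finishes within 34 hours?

0.852

te_Task 1 = (1 + 4·2 + 3)/6 = 12/6 = 2; σ²_Task 1 = ((3−1)/6)² = 0.111
te_Task 2 = (4 + 4·5 + 6)/6 = 30/6 = 5; σ²_Task 2 = ((6−4)/6)² = 0.111
te_Task 3 = (4 + 4·10 + 16)/6 = 60/6 = 10; σ²_Task 3 = ((16−4)/6)² = 4.000
te_Task 4 = (8 + 4·13 + 30)/6 = 90/6 = 15; σ²_Task 4 = ((30−8)/6)² = 13.444
te_Task 5 = (6 + 4·10 + 14)/6 = 60/6 = 10; σ²_Task 5 = ((14−6)/6)² = 1.778
te_Task 6 = (1 + 4·2 + 3)/6 = 12/6 = 2; σ²_Task 6 = ((3−1)/6)² = 0.111
te_Task 7 = (5 + 4·8 + 11)/6 = 48/6 = 8; σ²_Task 7 = ((11−5)/6)² = 1.000

Forward pass:
ES_Task 1 = 0; EF_Task 1 = 2
ES_Task 2 = 2; EF_Task 2 = 2+5 = 7
ES_Task 3 = 2; EF_Task 3 = 2+10 = 12
ES_Task 4 = 7; EF_Task 4 = 7+15 = 22
ES_Task 5 = max(EF_Task 1=2, EF_Task 2=7) = 7; EF_Task 5 = 7+10 = 17
ES_Task 6 = max(EF_Task 1=2, EF_Task 2=7) = 7; EF_Task 6 = 7+2 = 9
ES_Task 7 = max(EF_Task 3=12, EF_Task 4=22, EF_Task 5=17, EF_Task 6=9) = 22; EF_Task 7 = 22+8 = 30
Expected project duration μ = 30 hours. Critical path: Task 1 → Task 2 → Task 4 → Task 7.

Variance along critical path = 0.111 + 0.111 + 13.444 + 1.000 = 14.667; σ = √14.667 = 3.830 hours.
Z = (34 − 30) / 3.830 = 1.044
P(T ≤ 34) = Φ(1.044) ≈ 0.852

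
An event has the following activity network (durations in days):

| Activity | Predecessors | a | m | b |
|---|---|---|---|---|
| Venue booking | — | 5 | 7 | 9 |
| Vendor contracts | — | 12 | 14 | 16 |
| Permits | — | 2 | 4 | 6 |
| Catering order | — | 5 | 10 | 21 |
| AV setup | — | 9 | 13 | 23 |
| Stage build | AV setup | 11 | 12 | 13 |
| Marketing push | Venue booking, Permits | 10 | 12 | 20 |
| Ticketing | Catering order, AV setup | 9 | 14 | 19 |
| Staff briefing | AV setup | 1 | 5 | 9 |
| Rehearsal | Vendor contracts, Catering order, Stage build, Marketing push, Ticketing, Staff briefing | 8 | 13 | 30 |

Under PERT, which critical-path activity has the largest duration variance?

te_Venue booking = (5 + 4·7 + 9)/6 = 42/6 = 7; σ²_Venue booking = ((9−5)/6)² = 0.444
te_Vendor contracts = (12 + 4·14 + 16)/6 = 84/6 = 14; σ²_Vendor contracts = ((16−12)/6)² = 0.444
te_Permits = (2 + 4·4 + 6)/6 = 24/6 = 4; σ²_Permits = ((6−2)/6)² = 0.444
te_Catering order = (5 + 4·10 + 21)/6 = 66/6 = 11; σ²_Catering order = ((21−5)/6)² = 7.111
te_AV setup = (9 + 4·13 + 23)/6 = 84/6 = 14; σ²_AV setup = ((23−9)/6)² = 5.444
te_Stage build = (11 + 4·12 + 13)/6 = 72/6 = 12; σ²_Stage build = ((13−11)/6)² = 0.111
te_Marketing push = (10 + 4·12 + 20)/6 = 78/6 = 13; σ²_Marketing push = ((20−10)/6)² = 2.778
te_Ticketing = (9 + 4·14 + 19)/6 = 84/6 = 14; σ²_Ticketing = ((19−9)/6)² = 2.778
te_Staff briefing = (1 + 4·5 + 9)/6 = 30/6 = 5; σ²_Staff briefing = ((9−1)/6)² = 1.778
te_Rehearsal = (8 + 4·13 + 30)/6 = 90/6 = 15; σ²_Rehearsal = ((30−8)/6)² = 13.444

Forward pass:
ES_Venue booking = 0; EF_Venue booking = 7
ES_Vendor contracts = 0; EF_Vendor contracts = 14
ES_Permits = 0; EF_Permits = 4
ES_Catering order = 0; EF_Catering order = 11
ES_AV setup = 0; EF_AV setup = 14
ES_Stage build = 14; EF_Stage build = 14+12 = 26
ES_Marketing push = max(EF_Venue booking=7, EF_Permits=4) = 7; EF_Marketing push = 7+13 = 20
ES_Ticketing = max(EF_Catering order=11, EF_AV setup=14) = 14; EF_Ticketing = 14+14 = 28
ES_Staff briefing = 14; EF_Staff briefing = 14+5 = 19
ES_Rehearsal = max(EF_Vendor contracts=14, EF_Catering order=11, EF_Stage build=26, EF_Marketing push=20, EF_Ticketing=28, EF_Staff briefing=19) = 28; EF_Rehearsal = 28+15 = 43
Expected project duration μ = 43 days. Critical path: AV setup → Ticketing → Rehearsal.

Variances on critical path: σ²_AV setup=5.444, σ²_Ticketing=2.778, σ²_Rehearsal=13.444.
Largest is σ²_Rehearsal = 13.444.

Rehearsal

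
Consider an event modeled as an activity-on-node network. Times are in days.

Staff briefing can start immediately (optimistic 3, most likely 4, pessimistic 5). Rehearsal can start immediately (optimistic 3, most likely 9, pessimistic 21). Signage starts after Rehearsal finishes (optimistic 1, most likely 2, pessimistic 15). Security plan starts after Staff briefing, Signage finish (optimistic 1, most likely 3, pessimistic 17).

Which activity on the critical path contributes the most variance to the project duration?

te_Staff briefing = (3 + 4·4 + 5)/6 = 24/6 = 4; σ²_Staff briefing = ((5−3)/6)² = 0.111
te_Rehearsal = (3 + 4·9 + 21)/6 = 60/6 = 10; σ²_Rehearsal = ((21−3)/6)² = 9.000
te_Signage = (1 + 4·2 + 15)/6 = 24/6 = 4; σ²_Signage = ((15−1)/6)² = 5.444
te_Security plan = (1 + 4·3 + 17)/6 = 30/6 = 5; σ²_Security plan = ((17−1)/6)² = 7.111

Forward pass:
ES_Staff briefing = 0; EF_Staff briefing = 4
ES_Rehearsal = 0; EF_Rehearsal = 10
ES_Signage = 10; EF_Signage = 10+4 = 14
ES_Security plan = max(EF_Staff briefing=4, EF_Signage=14) = 14; EF_Security plan = 14+5 = 19
Expected project duration μ = 19 days. Critical path: Rehearsal → Signage → Security plan.

Variances on critical path: σ²_Rehearsal=9.000, σ²_Signage=5.444, σ²_Security plan=7.111.
Largest is σ²_Rehearsal = 9.000.

Rehearsal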